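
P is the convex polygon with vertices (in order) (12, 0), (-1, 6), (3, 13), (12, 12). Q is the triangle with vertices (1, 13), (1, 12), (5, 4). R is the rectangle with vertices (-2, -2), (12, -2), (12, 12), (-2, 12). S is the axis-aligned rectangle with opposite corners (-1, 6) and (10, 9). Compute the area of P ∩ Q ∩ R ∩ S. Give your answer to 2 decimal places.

The intersection is the polygon with vertices (2.5,9), (2.778,9), (4.111,6), (4,6).
By the shoelace formula its area is 0.58.

0.58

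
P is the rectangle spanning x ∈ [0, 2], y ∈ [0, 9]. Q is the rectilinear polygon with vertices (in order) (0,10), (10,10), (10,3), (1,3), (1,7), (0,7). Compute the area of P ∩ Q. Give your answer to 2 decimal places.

8.00

The intersection is the polygon with vertices (2,9), (2,3), (1,3), (1,7), (0,7), (0,9).
By the shoelace formula its area is 8.00.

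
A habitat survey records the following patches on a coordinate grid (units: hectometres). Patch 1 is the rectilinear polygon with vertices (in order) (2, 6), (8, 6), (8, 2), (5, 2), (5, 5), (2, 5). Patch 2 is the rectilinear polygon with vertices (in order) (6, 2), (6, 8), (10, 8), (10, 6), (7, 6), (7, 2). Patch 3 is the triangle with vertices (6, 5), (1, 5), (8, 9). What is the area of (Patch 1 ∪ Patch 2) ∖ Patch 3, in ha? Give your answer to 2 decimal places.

16.93

|Patch 1 ∪ Patch 2| = 23.
|(Patch 1 ∪ Patch 2) ∩ Patch 3| = 6.0714.
|(Patch 1 ∪ Patch 2) ∖ Patch 3| = 23 − 6.0714 = 16.93.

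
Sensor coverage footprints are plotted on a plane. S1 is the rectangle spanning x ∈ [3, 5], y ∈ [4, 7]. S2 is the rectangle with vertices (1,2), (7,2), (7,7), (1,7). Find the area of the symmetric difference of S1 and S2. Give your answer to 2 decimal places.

|S1∩S2|: x∈[3,5], y∈[4,7] → 2·3 = 6.
|S1 △ S2| = |S1| + |S2| − 2·|S1∩S2| = 6 + 30 − 12 = 24.00.

24.00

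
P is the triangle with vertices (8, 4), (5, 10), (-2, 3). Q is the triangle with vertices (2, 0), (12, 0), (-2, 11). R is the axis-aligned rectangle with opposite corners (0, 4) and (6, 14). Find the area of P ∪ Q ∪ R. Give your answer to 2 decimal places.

By inclusion–exclusion:
Individual areas: |P| = 31.5, |Q| = 55, |R| = 60.
|P∩Q| = 15.5143.
|P∩R| = 22.5.
|Q∩R| = 18.0195.
|P∩Q∩R| = 12.5614.
|P ∪ Q ∪ R| = 146.5 − 56.0338 + 12.5614 = 103.03.

103.03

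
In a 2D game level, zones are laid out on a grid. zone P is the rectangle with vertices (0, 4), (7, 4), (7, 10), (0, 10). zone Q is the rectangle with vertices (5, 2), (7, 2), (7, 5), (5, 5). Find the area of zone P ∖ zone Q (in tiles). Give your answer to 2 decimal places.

40.00

|zone P∩zone Q|: x∈[5,7], y∈[4,5] → 2·1 = 2.
|zone P| = 42.
|zone P ∖ zone Q| = |zone P| − |zone P∩zone Q| = 42 − 2 = 40.00.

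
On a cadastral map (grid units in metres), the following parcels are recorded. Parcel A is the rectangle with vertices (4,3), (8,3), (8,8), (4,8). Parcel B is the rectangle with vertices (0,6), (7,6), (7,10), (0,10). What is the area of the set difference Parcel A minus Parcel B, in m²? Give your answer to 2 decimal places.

|Parcel A∩Parcel B|: x∈[4,7], y∈[6,8] → 3·2 = 6.
|Parcel A| = 20.
|Parcel A ∖ Parcel B| = |Parcel A| − |Parcel A∩Parcel B| = 20 − 6 = 14.00.

14.00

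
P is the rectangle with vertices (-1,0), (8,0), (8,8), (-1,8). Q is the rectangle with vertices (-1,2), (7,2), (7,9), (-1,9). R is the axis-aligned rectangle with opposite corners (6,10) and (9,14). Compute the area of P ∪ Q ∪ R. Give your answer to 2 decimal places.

92.00

By inclusion–exclusion:
Individual areas: |P| = 72, |Q| = 56, |R| = 12.
|P∩Q|: x∈[-1,7], y∈[2,8] → 8·6 = 48.
|P∩R| = 0 (no overlap).
|Q∩R| = 0 (no overlap).
|P∩Q∩R| = 0.
|P ∪ Q ∪ R| = 140 − 48 + 0 = 92.00.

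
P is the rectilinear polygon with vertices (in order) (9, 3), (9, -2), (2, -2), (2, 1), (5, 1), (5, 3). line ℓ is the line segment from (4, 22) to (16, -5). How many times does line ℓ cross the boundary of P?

0

The segment lies entirely outside P and never meets its boundary.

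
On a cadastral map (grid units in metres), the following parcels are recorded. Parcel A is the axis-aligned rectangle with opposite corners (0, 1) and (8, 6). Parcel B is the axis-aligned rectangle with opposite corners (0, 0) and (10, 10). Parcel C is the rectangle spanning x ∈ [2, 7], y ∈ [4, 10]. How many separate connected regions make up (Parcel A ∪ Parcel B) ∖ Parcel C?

(Parcel A ∪ Parcel B) ∖ Parcel C is a single connected region.

1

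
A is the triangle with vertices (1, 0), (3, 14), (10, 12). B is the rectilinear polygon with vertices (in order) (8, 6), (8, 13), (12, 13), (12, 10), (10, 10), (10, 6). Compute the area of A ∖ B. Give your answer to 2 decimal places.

|A| = 51, |A∩B| = 3.2381.
|A ∖ B| = |A| − |A∩B| = 51 − 3.2381 = 47.76.

47.76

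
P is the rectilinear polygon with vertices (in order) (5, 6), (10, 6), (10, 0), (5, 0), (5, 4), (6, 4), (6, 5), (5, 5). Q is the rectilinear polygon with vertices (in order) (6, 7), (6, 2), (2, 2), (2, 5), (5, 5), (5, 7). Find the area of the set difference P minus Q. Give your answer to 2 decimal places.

26.00

|P| = 29, |P∩Q| = 3.
|P ∖ Q| = |P| − |P∩Q| = 29 − 3 = 26.00.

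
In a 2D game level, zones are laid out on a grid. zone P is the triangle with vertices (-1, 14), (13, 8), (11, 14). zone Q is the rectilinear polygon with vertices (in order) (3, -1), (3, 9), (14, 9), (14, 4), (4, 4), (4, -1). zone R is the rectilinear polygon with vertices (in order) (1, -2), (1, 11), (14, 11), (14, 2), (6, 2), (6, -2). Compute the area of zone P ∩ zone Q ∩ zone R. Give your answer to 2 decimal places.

The intersection is the polygon with vertices (10.667,9), (12.667,9), (13,8).
By the shoelace formula its area is 1.00.

1.00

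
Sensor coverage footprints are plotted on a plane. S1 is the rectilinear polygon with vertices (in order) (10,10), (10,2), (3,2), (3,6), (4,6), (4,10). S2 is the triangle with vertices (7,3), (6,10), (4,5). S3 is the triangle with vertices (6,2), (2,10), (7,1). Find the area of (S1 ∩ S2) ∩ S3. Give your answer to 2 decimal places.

0.37

The region (S1 ∩ S2) ∩ S3 is the polygon with vertices (4.75,4.5), (4.222,5.556), (4.326,5.814), (5.235,4.176).
By the shoelace formula its area is 0.37.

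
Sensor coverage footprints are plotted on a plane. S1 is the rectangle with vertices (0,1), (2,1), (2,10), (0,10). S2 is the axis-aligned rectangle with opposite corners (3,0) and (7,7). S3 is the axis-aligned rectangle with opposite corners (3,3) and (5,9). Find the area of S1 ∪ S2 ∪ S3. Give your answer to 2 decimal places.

50.00

By inclusion–exclusion:
Individual areas: |S1| = 18, |S2| = 28, |S3| = 12.
|S1∩S2| = 0 (no overlap).
|S1∩S3| = 0 (no overlap).
|S2∩S3|: x∈[3,5], y∈[3,7] → 2·4 = 8.
|S1∩S2∩S3| = 0.
|S1 ∪ S2 ∪ S3| = 58 − 8 + 0 = 50.00.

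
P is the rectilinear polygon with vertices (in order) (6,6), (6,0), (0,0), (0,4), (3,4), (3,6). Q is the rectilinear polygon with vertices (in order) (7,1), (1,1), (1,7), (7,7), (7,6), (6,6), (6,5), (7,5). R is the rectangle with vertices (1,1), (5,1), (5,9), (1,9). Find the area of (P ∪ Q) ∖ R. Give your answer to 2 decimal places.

20.00

|P ∪ Q| = 44.
|(P ∪ Q) ∩ R| = 24.
|(P ∪ Q) ∖ R| = 44 − 24 = 20.00.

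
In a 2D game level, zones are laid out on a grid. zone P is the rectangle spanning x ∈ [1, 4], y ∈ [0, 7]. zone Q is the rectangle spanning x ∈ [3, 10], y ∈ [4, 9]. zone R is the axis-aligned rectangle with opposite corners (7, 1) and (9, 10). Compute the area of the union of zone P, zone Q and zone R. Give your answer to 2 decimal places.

By inclusion–exclusion:
Individual areas: |zone P| = 21, |zone Q| = 35, |zone R| = 18.
|zone P∩zone Q|: x∈[3,4], y∈[4,7] → 1·3 = 3.
|zone P∩zone R| = 0 (no overlap).
|zone Q∩zone R|: x∈[7,9], y∈[4,9] → 2·5 = 10.
|zone P∩zone Q∩zone R| = 0.
|zone P ∪ zone Q ∪ zone R| = 74 − 13 + 0 = 61.00.

61.00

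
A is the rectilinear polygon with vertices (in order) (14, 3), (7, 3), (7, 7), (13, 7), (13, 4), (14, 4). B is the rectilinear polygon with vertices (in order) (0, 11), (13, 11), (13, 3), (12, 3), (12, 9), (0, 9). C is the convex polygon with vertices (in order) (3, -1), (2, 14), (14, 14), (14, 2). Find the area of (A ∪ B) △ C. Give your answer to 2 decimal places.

|A ∪ B| = 53.
|(A ∪ B) ∩ C| = 48.4667.
|(A ∪ B) △ C| = 53 + 156 − 96.9333 = 112.07.

112.07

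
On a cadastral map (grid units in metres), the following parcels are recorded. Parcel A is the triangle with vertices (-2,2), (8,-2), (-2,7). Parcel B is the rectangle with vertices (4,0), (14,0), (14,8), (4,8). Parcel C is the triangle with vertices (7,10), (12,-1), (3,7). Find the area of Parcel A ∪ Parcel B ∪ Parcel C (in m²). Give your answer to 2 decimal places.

108.31

By inclusion–exclusion:
Individual areas: |Parcel A| = 25, |Parcel B| = 80, |Parcel C| = 29.5.
|Parcel A∩Parcel B| = 1.4222.
|Parcel A∩Parcel C| = 0.
|Parcel B∩Parcel C| = 24.7696.
|Parcel A∩Parcel B∩Parcel C| = 0.
|Parcel A ∪ Parcel B ∪ Parcel C| = 134.5 − 26.1918 + 0 = 108.31.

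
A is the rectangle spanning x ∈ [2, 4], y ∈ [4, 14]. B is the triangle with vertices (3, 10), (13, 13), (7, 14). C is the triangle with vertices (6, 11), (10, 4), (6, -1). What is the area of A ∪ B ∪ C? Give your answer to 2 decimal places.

57.65

By inclusion–exclusion:
Individual areas: |A| = 20, |B| = 14, |C| = 24.
|A∩B| = 0.35.
|A∩C| = 0.
|B∩C| = 0.0024.
|A∩B∩C| = 0.
|A ∪ B ∪ C| = 58 − 0.3524 + 0 = 57.65.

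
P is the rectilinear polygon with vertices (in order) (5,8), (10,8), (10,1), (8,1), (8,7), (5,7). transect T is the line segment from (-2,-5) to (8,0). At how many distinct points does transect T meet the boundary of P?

The segment lies entirely outside P and never meets its boundary.

0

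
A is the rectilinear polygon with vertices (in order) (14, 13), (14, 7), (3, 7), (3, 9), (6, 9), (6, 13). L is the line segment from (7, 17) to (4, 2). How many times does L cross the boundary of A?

4

The segment meets the boundary at (5,7), (5.4,9), (6,12), (6.2,13).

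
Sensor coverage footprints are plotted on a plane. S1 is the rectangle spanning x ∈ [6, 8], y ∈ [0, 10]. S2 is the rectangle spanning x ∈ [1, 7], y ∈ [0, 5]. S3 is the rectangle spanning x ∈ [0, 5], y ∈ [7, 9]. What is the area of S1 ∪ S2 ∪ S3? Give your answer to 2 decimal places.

By inclusion–exclusion:
Individual areas: |S1| = 20, |S2| = 30, |S3| = 10.
|S1∩S2|: x∈[6,7], y∈[0,5] → 1·5 = 5.
|S1∩S3| = 0 (no overlap).
|S2∩S3| = 0 (no overlap).
|S1∩S2∩S3| = 0.
|S1 ∪ S2 ∪ S3| = 60 − 5 + 0 = 55.00.

55.00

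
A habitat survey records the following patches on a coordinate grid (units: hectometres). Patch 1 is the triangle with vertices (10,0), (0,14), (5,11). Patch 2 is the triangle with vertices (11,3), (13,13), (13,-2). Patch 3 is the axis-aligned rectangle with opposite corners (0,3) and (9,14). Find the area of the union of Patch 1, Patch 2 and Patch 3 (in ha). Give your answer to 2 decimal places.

115.17

By inclusion–exclusion:
Individual areas: |Patch 1| = 20, |Patch 2| = 15, |Patch 3| = 99.
|Patch 1∩Patch 2| = 0.
|Patch 1∩Patch 3| = 18.8312.
|Patch 2∩Patch 3| = 0.
|Patch 1∩Patch 2∩Patch 3| = 0.
|Patch 1 ∪ Patch 2 ∪ Patch 3| = 134 − 18.8312 + 0 = 115.17.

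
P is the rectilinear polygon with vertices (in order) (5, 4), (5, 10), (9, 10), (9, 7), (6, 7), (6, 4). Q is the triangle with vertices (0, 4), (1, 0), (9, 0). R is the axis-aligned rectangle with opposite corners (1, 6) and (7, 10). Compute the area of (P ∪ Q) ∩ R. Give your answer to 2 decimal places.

7.00

The region (P ∪ Q) ∩ R is the polygon with vertices (7,10), (7,7), (6,7), (6,6), (5,6), (5,10).
By the shoelace formula its area is 7.00.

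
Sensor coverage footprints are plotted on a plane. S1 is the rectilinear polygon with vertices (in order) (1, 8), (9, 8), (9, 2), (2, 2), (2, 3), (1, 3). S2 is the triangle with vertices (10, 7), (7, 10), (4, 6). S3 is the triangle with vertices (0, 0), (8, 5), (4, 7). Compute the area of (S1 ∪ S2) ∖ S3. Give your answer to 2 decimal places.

35.71

|S1 ∪ S2| = 51.0833.
|(S1 ∪ S2) ∩ S3| = 15.3714.
|(S1 ∪ S2) ∖ S3| = 51.0833 − 15.3714 = 35.71.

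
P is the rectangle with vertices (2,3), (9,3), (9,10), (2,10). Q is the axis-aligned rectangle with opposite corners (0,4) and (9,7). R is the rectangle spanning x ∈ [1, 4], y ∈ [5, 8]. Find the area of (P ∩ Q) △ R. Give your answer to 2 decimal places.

|P ∩ Q| = 21.
|(P ∩ Q) ∩ R| = 4.
|(P ∩ Q) △ R| = 21 + 9 − 8 = 22.00.

22.00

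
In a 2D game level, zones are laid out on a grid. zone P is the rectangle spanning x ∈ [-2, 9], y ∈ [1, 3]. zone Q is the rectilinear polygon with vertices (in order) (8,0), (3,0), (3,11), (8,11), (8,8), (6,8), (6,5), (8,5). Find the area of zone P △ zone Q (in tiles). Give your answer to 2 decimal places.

|zone P| = 22, |zone Q| = 49, |zone P∩zone Q| = 10.
|zone P △ zone Q| = |zone P| + |zone Q| − 2·|zone P∩zone Q| = 22 + 49 − 20 = 51.00.

51.00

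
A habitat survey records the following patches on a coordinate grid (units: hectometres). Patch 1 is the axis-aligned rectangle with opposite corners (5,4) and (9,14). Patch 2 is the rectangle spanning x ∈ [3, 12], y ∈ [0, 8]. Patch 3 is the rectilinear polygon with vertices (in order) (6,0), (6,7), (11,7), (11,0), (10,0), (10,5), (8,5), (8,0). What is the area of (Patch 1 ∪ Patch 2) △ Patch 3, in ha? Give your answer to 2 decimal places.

71.00

|Patch 1 ∪ Patch 2| = 96.
|(Patch 1 ∪ Patch 2) ∩ Patch 3| = 25.
|(Patch 1 ∪ Patch 2) △ Patch 3| = 96 + 25 − 50 = 71.00.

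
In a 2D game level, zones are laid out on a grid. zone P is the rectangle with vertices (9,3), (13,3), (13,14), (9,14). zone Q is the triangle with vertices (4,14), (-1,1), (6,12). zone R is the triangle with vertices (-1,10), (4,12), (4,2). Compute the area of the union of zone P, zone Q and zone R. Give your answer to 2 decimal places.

78.18

By inclusion–exclusion:
Individual areas: |zone P| = 44, |zone Q| = 18, |zone R| = 25.
|zone P∩zone Q| = 0.
|zone P∩zone R| = 0.
|zone Q∩zone R| = 8.8206.
|zone P∩zone Q∩zone R| = 0.
|zone P ∪ zone Q ∪ zone R| = 87 − 8.8206 + 0 = 78.18.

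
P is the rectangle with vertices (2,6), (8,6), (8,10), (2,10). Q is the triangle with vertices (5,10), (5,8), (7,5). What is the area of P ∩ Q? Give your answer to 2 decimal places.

1.87

The intersection is the polygon with vertices (6.333,6), (5,8), (5,10), (6.6,6).
By the shoelace formula its area is 1.87.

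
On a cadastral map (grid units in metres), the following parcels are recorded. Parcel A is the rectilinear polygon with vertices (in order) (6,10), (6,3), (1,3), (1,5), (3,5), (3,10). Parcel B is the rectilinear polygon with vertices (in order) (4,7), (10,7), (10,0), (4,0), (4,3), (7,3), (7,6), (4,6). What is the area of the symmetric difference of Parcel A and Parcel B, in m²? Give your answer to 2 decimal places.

|Parcel A| = 25, |Parcel B| = 33, |Parcel A∩Parcel B| = 2.
|Parcel A △ Parcel B| = |Parcel A| + |Parcel B| − 2·|Parcel A∩Parcel B| = 25 + 33 − 4 = 54.00.

54.00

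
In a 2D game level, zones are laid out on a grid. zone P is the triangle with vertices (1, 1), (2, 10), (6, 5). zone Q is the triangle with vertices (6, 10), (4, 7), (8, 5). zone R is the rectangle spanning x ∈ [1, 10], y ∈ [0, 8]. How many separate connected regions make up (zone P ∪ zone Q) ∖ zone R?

2

(zone P ∪ zone Q) ∖ zone R splits into 2 disjoint pieces (area 1.8222, area 2.1333).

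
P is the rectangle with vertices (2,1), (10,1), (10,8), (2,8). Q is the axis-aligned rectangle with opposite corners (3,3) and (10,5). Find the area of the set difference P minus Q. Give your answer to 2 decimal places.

42.00

|P∩Q|: x∈[3,10], y∈[3,5] → 7·2 = 14.
|P| = 56.
|P ∖ Q| = |P| − |P∩Q| = 56 − 14 = 42.00.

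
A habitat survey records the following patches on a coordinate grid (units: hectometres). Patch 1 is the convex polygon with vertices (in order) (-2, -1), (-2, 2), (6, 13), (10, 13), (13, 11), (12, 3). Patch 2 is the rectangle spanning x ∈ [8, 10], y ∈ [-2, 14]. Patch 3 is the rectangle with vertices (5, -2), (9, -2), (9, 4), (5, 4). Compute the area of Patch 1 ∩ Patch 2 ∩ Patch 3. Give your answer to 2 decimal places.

The intersection is the polygon with vertices (8,1.857), (8,4), (9,4), (9,2.143).
By the shoelace formula its area is 2.00.

2.00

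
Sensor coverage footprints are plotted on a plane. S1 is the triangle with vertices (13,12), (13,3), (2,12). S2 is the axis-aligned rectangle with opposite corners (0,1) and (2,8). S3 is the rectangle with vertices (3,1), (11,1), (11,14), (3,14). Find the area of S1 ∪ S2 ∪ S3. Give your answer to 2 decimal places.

134.77

By inclusion–exclusion:
Individual areas: |S1| = 49.5, |S2| = 14, |S3| = 104.
|S1∩S2| = 0.
|S1∩S3| = 32.7273.
|S2∩S3| = 0 (no overlap).
|S1∩S2∩S3| = 0.
|S1 ∪ S2 ∪ S3| = 167.5 − 32.7273 + 0 = 134.77.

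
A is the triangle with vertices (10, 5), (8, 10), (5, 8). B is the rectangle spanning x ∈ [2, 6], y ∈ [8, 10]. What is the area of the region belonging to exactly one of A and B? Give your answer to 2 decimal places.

|A| = 9.5, |B| = 8, |A∩B| = 0.3333.
|A △ B| = |A| + |B| − 2·|A∩B| = 9.5 + 8 − 0.6667 = 16.83.

16.83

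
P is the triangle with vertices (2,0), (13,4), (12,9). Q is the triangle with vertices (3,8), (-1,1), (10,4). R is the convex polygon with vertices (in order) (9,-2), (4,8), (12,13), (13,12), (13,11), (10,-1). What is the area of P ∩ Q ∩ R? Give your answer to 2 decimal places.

The intersection is the polygon with vertices (10,4), (6.48,3.04), (6.138,3.724), (7.825,5.243).
By the shoelace formula its area is 4.07.

4.07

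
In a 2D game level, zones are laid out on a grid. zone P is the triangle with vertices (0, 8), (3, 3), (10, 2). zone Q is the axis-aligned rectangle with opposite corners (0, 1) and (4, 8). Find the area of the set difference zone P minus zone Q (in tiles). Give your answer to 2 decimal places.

|zone P| = 16, |zone P∩zone Q| = 7.7714.
|zone P ∖ zone Q| = |zone P| − |zone P∩zone Q| = 16 − 7.7714 = 8.23.

8.23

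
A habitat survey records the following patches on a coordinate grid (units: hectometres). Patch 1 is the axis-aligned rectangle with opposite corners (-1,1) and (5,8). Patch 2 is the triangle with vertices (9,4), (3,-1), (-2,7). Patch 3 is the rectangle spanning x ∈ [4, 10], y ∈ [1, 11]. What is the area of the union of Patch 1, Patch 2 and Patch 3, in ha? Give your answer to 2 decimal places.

By inclusion–exclusion:
Individual areas: |Patch 1| = 42, |Patch 2| = 36.5, |Patch 3| = 60.
|Patch 1∩Patch 2| = 23.4045.
|Patch 1∩Patch 3|: x∈[4,5], y∈[1,8] → 1·7 = 7.
|Patch 2∩Patch 3| = 13.0091.
|Patch 1∩Patch 2∩Patch 3| = 4.2273.
|Patch 1 ∪ Patch 2 ∪ Patch 3| = 138.5 − 43.4136 + 4.2273 = 99.31.

99.31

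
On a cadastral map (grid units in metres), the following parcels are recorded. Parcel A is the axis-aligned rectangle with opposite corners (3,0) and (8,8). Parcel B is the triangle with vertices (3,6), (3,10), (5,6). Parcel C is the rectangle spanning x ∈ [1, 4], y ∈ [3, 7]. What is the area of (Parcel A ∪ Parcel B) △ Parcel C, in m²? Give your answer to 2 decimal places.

|Parcel A ∪ Parcel B| = 41.
|(Parcel A ∪ Parcel B) ∩ Parcel C| = 4.
|(Parcel A ∪ Parcel B) △ Parcel C| = 41 + 12 − 8 = 45.00.

45.00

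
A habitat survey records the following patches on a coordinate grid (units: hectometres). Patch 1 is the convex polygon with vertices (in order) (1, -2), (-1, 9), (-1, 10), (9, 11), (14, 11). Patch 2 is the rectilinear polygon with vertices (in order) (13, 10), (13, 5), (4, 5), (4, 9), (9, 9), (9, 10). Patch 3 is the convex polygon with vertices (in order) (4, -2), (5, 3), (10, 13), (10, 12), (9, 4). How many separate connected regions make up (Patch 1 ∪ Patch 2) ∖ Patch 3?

2

(Patch 1 ∪ Patch 2) ∖ Patch 3 splits into 2 disjoint pieces (area 69.875, area 21.5).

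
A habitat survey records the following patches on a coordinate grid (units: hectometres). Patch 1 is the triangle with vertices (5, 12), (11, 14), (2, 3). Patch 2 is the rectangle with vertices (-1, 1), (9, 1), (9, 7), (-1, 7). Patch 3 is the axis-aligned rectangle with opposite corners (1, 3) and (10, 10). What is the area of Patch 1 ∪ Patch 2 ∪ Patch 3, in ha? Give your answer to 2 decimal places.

103.12

By inclusion–exclusion:
Individual areas: |Patch 1| = 24, |Patch 2| = 60, |Patch 3| = 63.
|Patch 1∩Patch 2| = 3.8788.
|Patch 1∩Patch 3| = 11.8788.
|Patch 2∩Patch 3|: x∈[1,9], y∈[3,7] → 8·4 = 32.
|Patch 1∩Patch 2∩Patch 3| = 3.8788.
|Patch 1 ∪ Patch 2 ∪ Patch 3| = 147 − 47.7576 + 3.8788 = 103.12.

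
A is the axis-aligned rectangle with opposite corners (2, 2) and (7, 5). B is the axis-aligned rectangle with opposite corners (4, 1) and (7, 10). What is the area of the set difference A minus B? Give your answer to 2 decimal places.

6.00

|A∩B|: x∈[4,7], y∈[2,5] → 3·3 = 9.
|A| = 15.
|A ∖ B| = |A| − |A∩B| = 15 − 9 = 6.00.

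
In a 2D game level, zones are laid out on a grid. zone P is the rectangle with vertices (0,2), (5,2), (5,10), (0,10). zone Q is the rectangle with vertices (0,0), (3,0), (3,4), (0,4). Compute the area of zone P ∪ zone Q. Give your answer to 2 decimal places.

By inclusion–exclusion:
Individual areas: |zone P| = 40, |zone Q| = 12.
|zone P∩zone Q|: x∈[0,3], y∈[2,4] → 3·2 = 6.
|zone P ∪ zone Q| = 52 − 6 = 46.00.

46.00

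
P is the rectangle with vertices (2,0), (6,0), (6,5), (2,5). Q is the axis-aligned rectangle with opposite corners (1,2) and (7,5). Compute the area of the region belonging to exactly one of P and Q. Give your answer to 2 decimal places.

14.00

|P∩Q|: x∈[2,6], y∈[2,5] → 4·3 = 12.
|P △ Q| = |P| + |Q| − 2·|P∩Q| = 20 + 18 − 24 = 14.00.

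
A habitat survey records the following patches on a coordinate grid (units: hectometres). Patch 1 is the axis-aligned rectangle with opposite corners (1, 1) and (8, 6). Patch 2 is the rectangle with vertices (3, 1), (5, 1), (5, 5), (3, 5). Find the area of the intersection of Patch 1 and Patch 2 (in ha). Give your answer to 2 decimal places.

8.00

|Patch 1∩Patch 2|: x∈[3,5], y∈[1,5] → 2·4 = 8.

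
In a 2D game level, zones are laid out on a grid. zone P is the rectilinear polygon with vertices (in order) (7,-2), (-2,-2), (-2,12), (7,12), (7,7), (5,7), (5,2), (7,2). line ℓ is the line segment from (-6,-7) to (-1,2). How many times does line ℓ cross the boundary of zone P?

1

The segment meets the boundary at (-2,0.2).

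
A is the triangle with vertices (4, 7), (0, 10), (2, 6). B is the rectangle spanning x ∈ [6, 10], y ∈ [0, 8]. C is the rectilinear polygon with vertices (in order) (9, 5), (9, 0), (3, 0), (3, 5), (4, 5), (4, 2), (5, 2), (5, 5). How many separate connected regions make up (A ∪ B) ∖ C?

2

(A ∪ B) ∖ C splits into 2 disjoint pieces (area 5, area 17).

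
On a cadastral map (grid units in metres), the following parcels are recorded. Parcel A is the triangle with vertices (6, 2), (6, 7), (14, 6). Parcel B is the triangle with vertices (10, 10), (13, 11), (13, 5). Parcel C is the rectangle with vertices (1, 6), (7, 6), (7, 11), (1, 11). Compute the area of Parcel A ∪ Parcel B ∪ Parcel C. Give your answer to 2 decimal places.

57.71

By inclusion–exclusion:
Individual areas: |Parcel A| = 20, |Parcel B| = 9, |Parcel C| = 30.
|Parcel A∩Parcel B| = 0.3528.
|Parcel A∩Parcel C| = 0.9375.
|Parcel B∩Parcel C| = 0.
|Parcel A∩Parcel B∩Parcel C| = 0.
|Parcel A ∪ Parcel B ∪ Parcel C| = 59 − 1.2903 + 0 = 57.71.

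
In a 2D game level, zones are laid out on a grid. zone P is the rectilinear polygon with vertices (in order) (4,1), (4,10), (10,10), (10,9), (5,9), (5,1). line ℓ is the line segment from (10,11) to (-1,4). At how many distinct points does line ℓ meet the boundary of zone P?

4

The segment meets the boundary at (4,7.182), (5,7.818), (6.857,9), (8.429,10).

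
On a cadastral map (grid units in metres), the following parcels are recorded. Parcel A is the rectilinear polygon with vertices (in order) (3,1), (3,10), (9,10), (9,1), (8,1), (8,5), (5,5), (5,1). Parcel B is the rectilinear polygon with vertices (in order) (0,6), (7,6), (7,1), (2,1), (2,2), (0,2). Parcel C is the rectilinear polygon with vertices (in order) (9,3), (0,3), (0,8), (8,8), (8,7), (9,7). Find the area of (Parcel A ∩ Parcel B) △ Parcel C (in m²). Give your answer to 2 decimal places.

|Parcel A ∩ Parcel B| = 12.
|(Parcel A ∩ Parcel B) ∩ Parcel C| = 8.
|(Parcel A ∩ Parcel B) △ Parcel C| = 12 + 44 − 16 = 40.00.

40.00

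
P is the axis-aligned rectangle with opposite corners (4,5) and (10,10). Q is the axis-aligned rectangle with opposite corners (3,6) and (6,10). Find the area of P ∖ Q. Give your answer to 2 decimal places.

22.00

|P∩Q|: x∈[4,6], y∈[6,10] → 2·4 = 8.
|P| = 30.
|P ∖ Q| = |P| − |P∩Q| = 30 − 8 = 22.00.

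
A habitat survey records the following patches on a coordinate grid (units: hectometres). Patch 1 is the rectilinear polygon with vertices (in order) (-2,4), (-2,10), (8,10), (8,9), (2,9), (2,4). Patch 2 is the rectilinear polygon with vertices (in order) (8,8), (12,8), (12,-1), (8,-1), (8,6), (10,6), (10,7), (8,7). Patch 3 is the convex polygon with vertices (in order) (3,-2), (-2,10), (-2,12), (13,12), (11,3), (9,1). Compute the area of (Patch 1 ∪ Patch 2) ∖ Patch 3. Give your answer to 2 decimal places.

|Patch 1 ∪ Patch 2| = 64.
|(Patch 1 ∪ Patch 2) ∩ Patch 3| = 42.5.
|(Patch 1 ∪ Patch 2) ∖ Patch 3| = 64 − 42.5 = 21.50.

21.50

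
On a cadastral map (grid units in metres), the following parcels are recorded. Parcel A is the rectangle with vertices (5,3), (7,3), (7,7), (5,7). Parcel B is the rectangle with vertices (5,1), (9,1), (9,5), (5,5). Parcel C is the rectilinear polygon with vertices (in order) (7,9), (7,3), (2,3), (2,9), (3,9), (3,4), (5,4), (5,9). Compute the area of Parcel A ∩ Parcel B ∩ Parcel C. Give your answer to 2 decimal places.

4.00

The intersection is the polygon with vertices (5,3), (5,4), (5,5), (7,5), (7,3).
By the shoelace formula its area is 4.00.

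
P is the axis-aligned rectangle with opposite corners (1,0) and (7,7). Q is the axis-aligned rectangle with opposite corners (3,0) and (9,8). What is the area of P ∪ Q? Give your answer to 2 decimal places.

By inclusion–exclusion:
Individual areas: |P| = 42, |Q| = 48.
|P∩Q|: x∈[3,7], y∈[0,7] → 4·7 = 28.
|P ∪ Q| = 90 − 28 = 62.00.

62.00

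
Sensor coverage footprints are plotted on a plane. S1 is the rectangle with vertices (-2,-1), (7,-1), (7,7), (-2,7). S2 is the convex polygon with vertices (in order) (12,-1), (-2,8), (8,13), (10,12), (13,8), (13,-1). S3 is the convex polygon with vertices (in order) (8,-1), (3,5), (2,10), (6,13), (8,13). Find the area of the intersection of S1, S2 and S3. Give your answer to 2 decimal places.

The intersection is the polygon with vertices (7,2.214), (3.385,4.538), (3,5), (2.6,7), (7,7).
By the shoelace formula its area is 14.36.

14.36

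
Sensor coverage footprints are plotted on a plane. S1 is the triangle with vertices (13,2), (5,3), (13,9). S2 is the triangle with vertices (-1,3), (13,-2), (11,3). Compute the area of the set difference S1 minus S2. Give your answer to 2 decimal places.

25.63

|S1| = 28, |S1∩S2| = 2.3684.
|S1 ∖ S2| = |S1| − |S1∩S2| = 28 − 2.3684 = 25.63.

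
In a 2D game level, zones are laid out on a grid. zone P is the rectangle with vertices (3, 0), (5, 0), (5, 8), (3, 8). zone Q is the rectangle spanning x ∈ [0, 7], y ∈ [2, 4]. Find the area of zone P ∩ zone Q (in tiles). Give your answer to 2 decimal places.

4.00

|zone P∩zone Q|: x∈[3,5], y∈[2,4] → 2·2 = 4.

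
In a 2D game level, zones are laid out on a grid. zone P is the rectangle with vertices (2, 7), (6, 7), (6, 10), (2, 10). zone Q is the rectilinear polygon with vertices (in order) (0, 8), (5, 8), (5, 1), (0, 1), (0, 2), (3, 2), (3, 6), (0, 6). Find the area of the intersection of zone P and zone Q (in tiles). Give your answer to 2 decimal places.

The intersection is the polygon with vertices (2,7), (2,8), (5,8), (5,7).
By the shoelace formula its area is 3.00.

3.00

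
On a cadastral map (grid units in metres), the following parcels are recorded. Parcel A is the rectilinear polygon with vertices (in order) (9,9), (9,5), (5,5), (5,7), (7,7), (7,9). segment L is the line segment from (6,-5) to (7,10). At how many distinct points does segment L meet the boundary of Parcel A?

2

The segment meets the boundary at (6.8,7), (6.667,5).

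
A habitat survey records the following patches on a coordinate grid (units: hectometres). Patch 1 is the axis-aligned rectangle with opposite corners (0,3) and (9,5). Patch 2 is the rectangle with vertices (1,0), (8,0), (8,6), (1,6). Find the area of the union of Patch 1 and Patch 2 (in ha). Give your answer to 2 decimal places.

46.00

By inclusion–exclusion:
Individual areas: |Patch 1| = 18, |Patch 2| = 42.
|Patch 1∩Patch 2|: x∈[1,8], y∈[3,5] → 7·2 = 14.
|Patch 1 ∪ Patch 2| = 60 − 14 = 46.00.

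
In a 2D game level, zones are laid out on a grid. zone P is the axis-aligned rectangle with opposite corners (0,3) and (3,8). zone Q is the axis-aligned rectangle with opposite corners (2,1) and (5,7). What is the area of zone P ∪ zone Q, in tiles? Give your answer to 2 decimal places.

29.00

By inclusion–exclusion:
Individual areas: |zone P| = 15, |zone Q| = 18.
|zone P∩zone Q|: x∈[2,3], y∈[3,7] → 1·4 = 4.
|zone P ∪ zone Q| = 33 − 4 = 29.00.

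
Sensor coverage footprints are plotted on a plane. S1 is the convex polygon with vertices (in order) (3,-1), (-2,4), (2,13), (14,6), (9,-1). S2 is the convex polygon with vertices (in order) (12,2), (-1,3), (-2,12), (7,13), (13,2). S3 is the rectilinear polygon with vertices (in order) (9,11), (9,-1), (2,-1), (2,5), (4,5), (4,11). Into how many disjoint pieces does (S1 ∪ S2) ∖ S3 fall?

(S1 ∪ S2) ∖ S3 splits into 2 disjoint pieces (area 60.0408, area 26.2033).

2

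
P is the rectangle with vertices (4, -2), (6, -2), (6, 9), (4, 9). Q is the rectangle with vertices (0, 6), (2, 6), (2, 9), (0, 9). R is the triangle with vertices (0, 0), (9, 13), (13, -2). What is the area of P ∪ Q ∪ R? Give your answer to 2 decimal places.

By inclusion–exclusion:
Individual areas: |P| = 22, |Q| = 6, |R| = 93.5.
|P∩Q| = 0 (no overlap).
|P∩R| = 15.9829.
|Q∩R| = 0.
|P∩Q∩R| = 0.
|P ∪ Q ∪ R| = 121.5 − 15.9829 + 0 = 105.52.

105.52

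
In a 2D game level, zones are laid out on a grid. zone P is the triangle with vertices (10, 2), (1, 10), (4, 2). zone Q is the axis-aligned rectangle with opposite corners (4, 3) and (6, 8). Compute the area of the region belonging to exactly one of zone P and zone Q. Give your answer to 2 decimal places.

20.22

|zone P| = 24, |zone Q| = 10, |zone P∩zone Q| = 6.8889.
|zone P △ zone Q| = |zone P| + |zone Q| − 2·|zone P∩zone Q| = 24 + 10 − 13.7778 = 20.22.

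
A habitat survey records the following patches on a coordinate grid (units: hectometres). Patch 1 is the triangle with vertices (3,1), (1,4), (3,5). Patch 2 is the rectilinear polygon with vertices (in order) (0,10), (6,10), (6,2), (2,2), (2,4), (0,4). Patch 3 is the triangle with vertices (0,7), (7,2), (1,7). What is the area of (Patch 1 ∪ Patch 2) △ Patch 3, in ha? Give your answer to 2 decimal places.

42.70

|Patch 1 ∪ Patch 2| = 45.0833.
|(Patch 1 ∪ Patch 2) ∩ Patch 3| = 2.4405.
|(Patch 1 ∪ Patch 2) △ Patch 3| = 45.0833 + 2.5 − 4.881 = 42.70.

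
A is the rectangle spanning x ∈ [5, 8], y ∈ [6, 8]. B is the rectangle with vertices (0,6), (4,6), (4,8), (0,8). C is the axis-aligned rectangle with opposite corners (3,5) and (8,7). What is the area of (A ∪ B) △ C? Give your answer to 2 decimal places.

|A ∪ B| = 14.
|(A ∪ B) ∩ C| = 4.
|(A ∪ B) △ C| = 14 + 10 − 8 = 16.00.

16.00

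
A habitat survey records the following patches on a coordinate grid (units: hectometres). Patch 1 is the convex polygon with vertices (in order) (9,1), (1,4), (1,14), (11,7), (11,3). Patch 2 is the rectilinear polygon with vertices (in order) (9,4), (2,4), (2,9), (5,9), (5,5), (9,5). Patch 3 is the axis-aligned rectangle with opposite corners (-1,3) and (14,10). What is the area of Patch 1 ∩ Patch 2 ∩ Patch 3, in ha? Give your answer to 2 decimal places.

19.00

The intersection is the polygon with vertices (2,9), (5,9), (5,5), (9,5), (9,4), (2,4).
By the shoelace formula its area is 19.00.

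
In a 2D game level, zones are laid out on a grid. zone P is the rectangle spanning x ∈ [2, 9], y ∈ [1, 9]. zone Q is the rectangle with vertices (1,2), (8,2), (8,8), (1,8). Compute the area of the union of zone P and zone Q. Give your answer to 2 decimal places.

62.00

By inclusion–exclusion:
Individual areas: |zone P| = 56, |zone Q| = 42.
|zone P∩zone Q|: x∈[2,8], y∈[2,8] → 6·6 = 36.
|zone P ∪ zone Q| = 98 − 36 = 62.00.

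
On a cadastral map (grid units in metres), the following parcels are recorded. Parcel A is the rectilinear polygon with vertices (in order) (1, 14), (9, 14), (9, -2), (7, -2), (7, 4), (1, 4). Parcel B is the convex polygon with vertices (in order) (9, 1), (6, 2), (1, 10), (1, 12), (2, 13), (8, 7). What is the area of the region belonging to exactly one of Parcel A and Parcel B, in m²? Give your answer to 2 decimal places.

|Parcel A| = 92, |Parcel B| = 42, |Parcel A∩Parcel B| = 38.5833.
|Parcel A △ Parcel B| = |Parcel A| + |Parcel B| − 2·|Parcel A∩Parcel B| = 92 + 42 − 77.1667 = 56.83.

56.83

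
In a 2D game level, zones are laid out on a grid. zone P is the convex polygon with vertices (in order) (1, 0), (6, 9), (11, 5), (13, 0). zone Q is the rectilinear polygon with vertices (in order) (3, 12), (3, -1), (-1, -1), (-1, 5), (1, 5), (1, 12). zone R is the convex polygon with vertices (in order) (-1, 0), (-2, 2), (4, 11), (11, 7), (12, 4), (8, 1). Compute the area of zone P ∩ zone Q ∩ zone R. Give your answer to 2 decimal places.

2.95

The intersection is the polygon with vertices (3,0.444), (1.132,0.237), (3,3.6).
By the shoelace formula its area is 2.95.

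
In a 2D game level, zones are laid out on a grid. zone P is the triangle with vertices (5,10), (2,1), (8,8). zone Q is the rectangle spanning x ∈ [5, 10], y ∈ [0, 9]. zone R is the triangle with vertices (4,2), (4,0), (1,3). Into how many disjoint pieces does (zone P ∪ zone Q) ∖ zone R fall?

2

(zone P ∪ zone Q) ∖ zone R splits into 2 disjoint pieces (area 0.1058, area 53.4907).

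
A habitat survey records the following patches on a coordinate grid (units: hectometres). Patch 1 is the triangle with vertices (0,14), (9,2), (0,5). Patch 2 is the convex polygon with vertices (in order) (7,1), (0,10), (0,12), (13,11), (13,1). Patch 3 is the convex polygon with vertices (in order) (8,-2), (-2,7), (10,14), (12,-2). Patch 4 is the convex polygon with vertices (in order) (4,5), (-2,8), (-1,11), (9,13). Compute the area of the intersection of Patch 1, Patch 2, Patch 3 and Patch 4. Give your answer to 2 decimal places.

The intersection is the polygon with vertices (0.981,8.739), (3.043,9.942), (5.25,7), (4,5), (3.818,5.091).
By the shoelace formula its area is 9.92.

9.92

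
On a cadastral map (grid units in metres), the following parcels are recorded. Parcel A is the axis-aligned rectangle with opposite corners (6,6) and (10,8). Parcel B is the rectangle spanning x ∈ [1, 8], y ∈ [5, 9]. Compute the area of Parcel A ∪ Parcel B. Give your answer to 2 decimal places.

32.00

By inclusion–exclusion:
Individual areas: |Parcel A| = 8, |Parcel B| = 28.
|Parcel A∩Parcel B|: x∈[6,8], y∈[6,8] → 2·2 = 4.
|Parcel A ∪ Parcel B| = 36 − 4 = 32.00.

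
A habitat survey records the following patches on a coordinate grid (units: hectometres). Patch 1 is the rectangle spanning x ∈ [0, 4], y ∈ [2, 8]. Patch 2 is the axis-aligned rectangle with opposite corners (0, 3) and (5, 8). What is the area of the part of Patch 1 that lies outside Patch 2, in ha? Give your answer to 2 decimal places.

|Patch 1∩Patch 2|: x∈[0,4], y∈[3,8] → 4·5 = 20.
|Patch 1| = 24.
|Patch 1 ∖ Patch 2| = |Patch 1| − |Patch 1∩Patch 2| = 24 − 20 = 4.00.

4.00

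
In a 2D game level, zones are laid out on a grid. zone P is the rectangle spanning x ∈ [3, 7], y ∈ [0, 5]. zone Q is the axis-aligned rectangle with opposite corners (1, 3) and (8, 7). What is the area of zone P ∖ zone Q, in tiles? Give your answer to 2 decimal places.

|zone P∩zone Q|: x∈[3,7], y∈[3,5] → 4·2 = 8.
|zone P| = 20.
|zone P ∖ zone Q| = |zone P| − |zone P∩zone Q| = 20 − 8 = 12.00.

12.00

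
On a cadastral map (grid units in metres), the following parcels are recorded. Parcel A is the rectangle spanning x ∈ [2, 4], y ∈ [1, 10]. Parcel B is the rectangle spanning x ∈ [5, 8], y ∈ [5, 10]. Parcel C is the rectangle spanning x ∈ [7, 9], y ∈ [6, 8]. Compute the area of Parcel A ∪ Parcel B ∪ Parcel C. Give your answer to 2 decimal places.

35.00

By inclusion–exclusion:
Individual areas: |Parcel A| = 18, |Parcel B| = 15, |Parcel C| = 4.
|Parcel A∩Parcel B| = 0 (no overlap).
|Parcel A∩Parcel C| = 0 (no overlap).
|Parcel B∩Parcel C|: x∈[7,8], y∈[6,8] → 1·2 = 2.
|Parcel A∩Parcel B∩Parcel C| = 0.
|Parcel A ∪ Parcel B ∪ Parcel C| = 37 − 2 + 0 = 35.00.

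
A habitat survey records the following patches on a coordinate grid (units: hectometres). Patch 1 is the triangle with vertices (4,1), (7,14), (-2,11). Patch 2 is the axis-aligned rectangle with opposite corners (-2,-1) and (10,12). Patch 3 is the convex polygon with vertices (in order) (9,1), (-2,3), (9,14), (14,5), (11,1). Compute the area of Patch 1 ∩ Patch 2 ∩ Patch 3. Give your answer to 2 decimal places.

21.23

The intersection is the polygon with vertices (1,6), (6.4,11.4), (4.201,1.873), (3.388,2.02).
By the shoelace formula its area is 21.23.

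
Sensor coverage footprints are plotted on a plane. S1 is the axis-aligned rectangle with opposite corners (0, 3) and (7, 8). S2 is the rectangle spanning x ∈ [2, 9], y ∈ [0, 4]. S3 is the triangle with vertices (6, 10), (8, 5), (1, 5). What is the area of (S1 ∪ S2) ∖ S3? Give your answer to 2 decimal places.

|S1 ∪ S2| = 58.
|(S1 ∪ S2) ∩ S3| = 13.45.
|(S1 ∪ S2) ∖ S3| = 58 − 13.45 = 44.55.

44.55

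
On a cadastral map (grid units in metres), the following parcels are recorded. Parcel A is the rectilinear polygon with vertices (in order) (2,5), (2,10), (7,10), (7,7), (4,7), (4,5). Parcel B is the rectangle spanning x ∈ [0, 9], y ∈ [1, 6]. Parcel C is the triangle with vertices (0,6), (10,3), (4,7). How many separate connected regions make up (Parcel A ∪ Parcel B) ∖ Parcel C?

3

(Parcel A ∪ Parcel B) ∖ Parcel C splits into 3 disjoint pieces (area 15.5, area 4.0833, area 32.85).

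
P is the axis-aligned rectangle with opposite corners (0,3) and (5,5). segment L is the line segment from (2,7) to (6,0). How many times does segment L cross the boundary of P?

2

The segment meets the boundary at (4.286,3), (3.143,5).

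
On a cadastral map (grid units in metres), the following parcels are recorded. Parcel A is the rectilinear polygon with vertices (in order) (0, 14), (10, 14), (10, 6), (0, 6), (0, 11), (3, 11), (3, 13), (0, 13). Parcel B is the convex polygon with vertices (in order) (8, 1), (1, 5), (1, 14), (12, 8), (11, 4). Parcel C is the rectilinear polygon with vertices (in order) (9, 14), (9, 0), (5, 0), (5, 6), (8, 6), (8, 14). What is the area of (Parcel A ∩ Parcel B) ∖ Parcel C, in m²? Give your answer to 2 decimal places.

|Parcel A ∩ Parcel B| = 45.9167.
|(Parcel A ∩ Parcel B) ∩ Parcel C| = 3.9091.
|(Parcel A ∩ Parcel B) ∖ Parcel C| = 45.9167 − 3.9091 = 42.01.

42.01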